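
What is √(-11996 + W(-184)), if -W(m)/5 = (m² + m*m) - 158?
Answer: I*√349766 ≈ 591.41*I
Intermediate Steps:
W(m) = 790 - 10*m² (W(m) = -5*((m² + m*m) - 158) = -5*((m² + m²) - 158) = -5*(2*m² - 158) = -5*(-158 + 2*m²) = 790 - 10*m²)
√(-11996 + W(-184)) = √(-11996 + (790 - 10*(-184)²)) = √(-11996 + (790 - 10*33856)) = √(-11996 + (790 - 338560)) = √(-11996 - 337770) = √(-349766) = I*√349766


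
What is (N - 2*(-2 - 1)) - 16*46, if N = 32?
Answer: -698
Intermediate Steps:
(N - 2*(-2 - 1)) - 16*46 = (32 - 2*(-2 - 1)) - 16*46 = (32 - 2*(-3)) - 736 = (32 + 6) - 736 = 38 - 736 = -698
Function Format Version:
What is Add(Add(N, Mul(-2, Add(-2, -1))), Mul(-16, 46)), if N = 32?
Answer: -698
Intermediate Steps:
Add(Add(N, Mul(-2, Add(-2, -1))), Mul(-16, 46)) = Add(Add(32, Mul(-2, Add(-2, -1))), Mul(-16, 46)) = Add(Add(32, Mul(-2, -3)), -736) = Add(Add(32, 6), -736) = Add(38, -736) = -698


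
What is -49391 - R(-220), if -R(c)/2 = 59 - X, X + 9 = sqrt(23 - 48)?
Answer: -49255 - 10*I ≈ -49255.0 - 10.0*I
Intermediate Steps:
X = -9 + 5*I (X = -9 + sqrt(23 - 48) = -9 + sqrt(-25) = -9 + 5*I ≈ -9.0 + 5.0*I)
R(c) = -136 + 10*I (R(c) = -2*(59 - (-9 + 5*I)) = -2*(59 + (9 - 5*I)) = -2*(68 - 5*I) = -136 + 10*I)
-49391 - R(-220) = -49391 - (-136 + 10*I) = -49391 + (136 - 10*I) = -49255 - 10*I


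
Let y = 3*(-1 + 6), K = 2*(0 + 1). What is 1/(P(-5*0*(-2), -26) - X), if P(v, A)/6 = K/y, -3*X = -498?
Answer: -5/826 ≈ -0.0060533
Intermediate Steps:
X = 166 (X = -⅓*(-498) = 166)
K = 2 (K = 2*1 = 2)
y = 15 (y = 3*5 = 15)
P(v, A) = ⅘ (P(v, A) = 6*(2/15) = ⅘)
1/(P(-5*0*(-2), -26) - X) = 1/(⅘ - 1*166) = 1/(⅘ - 166) = 1/(-826/5) = -5/826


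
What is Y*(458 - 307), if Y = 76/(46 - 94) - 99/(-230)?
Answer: -240241/1380 ≈ -174.09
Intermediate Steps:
Y = -1591/1380 (Y = 76/(-48) - 99*(-1/230) = 76*(-1/48) + 99/230 = -19/12 + 99/230 = -1591/1380 ≈ -1.1529)
Y*(458 - 307) = -1591*(458 - 307)/1380 = -1591/1380*151 = -240241/1380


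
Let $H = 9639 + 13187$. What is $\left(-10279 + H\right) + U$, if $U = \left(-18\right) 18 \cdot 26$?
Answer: $4123$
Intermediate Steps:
$U = -8424$ ($U = \left(-324\right) 26 = -8424$)
$H = 22826$
$\left(-10279 + H\right) + U = \left(-10279 + 22826\right) - 8424 = 12547 - 8424 = 4123$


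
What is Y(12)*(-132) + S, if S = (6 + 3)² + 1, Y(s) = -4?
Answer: 610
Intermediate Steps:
S = 82 (S = 9² + 1 = 81 + 1 = 82)
Y(12)*(-132) + S = -4*(-132) + 82 = 528 + 82 = 610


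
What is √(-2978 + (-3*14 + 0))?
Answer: 2*I*√755 ≈ 54.955*I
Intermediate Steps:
√(-2978 + (-3*14 + 0)) = √(-2978 + (-42 + 0)) = √(-2978 - 42) = √(-3020) = 2*I*√755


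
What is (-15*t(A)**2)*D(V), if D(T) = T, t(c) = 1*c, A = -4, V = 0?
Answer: 0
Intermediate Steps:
t(c) = c
(-15*t(A)**2)*D(V) = -15*(-4)**2*0 = -15*16*0 = -240*0 = 0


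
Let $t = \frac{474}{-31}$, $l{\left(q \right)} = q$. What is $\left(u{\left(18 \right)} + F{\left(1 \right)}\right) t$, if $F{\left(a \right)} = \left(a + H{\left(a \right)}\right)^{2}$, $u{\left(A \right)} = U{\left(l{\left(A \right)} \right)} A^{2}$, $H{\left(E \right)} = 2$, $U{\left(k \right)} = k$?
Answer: $- \frac{2768634}{31} \approx -89311.0$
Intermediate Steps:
$t = - \frac{474}{31}$ ($t = 474 \left(- \frac{1}{31}\right) = - \frac{474}{31} \approx -15.29$)
$u{\left(A \right)} = A^{3}$ ($u{\left(A \right)} = A A^{2} = A^{3}$)
$F{\left(a \right)} = \left(2 + a\right)^{2}$ ($F{\left(a \right)} = \left(a + 2\right)^{2} = \left(2 + a\right)^{2}$)
$\left(u{\left(18 \right)} + F{\left(1 \right)}\right) t = \left(18^{3} + \left(2 + 1\right)^{2}\right) \left(- \frac{474}{31}\right) = \left(5832 + 3^{2}\right) \left(- \frac{474}{31}\right) = \left(5832 + 9\right) \left(- \frac{474}{31}\right) = 5841 \left(- \frac{474}{31}\right) = - \frac{2768634}{31}$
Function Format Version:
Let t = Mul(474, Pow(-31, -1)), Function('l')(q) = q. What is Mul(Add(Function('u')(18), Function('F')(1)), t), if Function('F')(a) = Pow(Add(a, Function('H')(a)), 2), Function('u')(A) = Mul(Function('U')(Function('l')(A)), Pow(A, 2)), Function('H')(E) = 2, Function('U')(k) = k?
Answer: Rational(-2768634, 31) ≈ -89311.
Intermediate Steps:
t = Rational(-474, 31) (t = Mul(474, Rational(-1, 31)) = Rational(-474, 31) ≈ -15.290)
Function('u')(A) = Pow(A, 3) (Function('u')(A) = Mul(A, Pow(A, 2)) = Pow(A, 3))
Function('F')(a) = Pow(Add(2, a), 2) (Function('F')(a) = Pow(Add(a, 2), 2) = Pow(Add(2, a), 2))
Mul(Add(Function('u')(18), Function('F')(1)), t) = Mul(Add(Pow(18, 3), Pow(Add(2, 1), 2)), Rational(-474, 31)) = Mul(Add(5832, Pow(3, 2)), Rational(-474, 31)) = Mul(Add(5832, 9), Rational(-474, 31)) = Mul(5841, Rational(-474, 31)) = Rational(-2768634, 31)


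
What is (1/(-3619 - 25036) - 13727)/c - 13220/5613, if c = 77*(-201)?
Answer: -1218375151894/829776216885 ≈ -1.4683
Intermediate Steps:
c = -15477
(1/(-3619 - 25036) - 13727)/c - 13220/5613 = (1/(-3619 - 25036) - 13727)/(-15477) - 13220/5613 = (1/(-28655) - 13727)*(-1/15477) - 13220*1/5613 = (-1/28655 - 13727)*(-1/15477) - 13220/5613 = -393347186/28655*(-1/15477) - 13220/5613 = 393347186/443493435 - 13220/5613 = -1218375151894/829776216885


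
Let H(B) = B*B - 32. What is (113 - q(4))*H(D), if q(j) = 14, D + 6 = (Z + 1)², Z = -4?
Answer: -2277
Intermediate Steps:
D = 3 (D = -6 + (-4 + 1)² = -6 + (-3)² = -6 + 9 = 3)
H(B) = -32 + B² (H(B) = B² - 32 = -32 + B²)
(113 - q(4))*H(D) = (113 - 1*14)*(-32 + 3²) = (113 - 14)*(-32 + 9) = 99*(-23) = -2277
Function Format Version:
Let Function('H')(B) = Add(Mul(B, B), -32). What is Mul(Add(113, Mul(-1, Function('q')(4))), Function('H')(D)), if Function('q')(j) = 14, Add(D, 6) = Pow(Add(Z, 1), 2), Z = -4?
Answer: -2277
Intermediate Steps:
D = 3 (D = Add(-6, Pow(Add(-4, 1), 2)) = Add(-6, Pow(-3, 2)) = Add(-6, 9) = 3)
Function('H')(B) = Add(-32, Pow(B, 2)) (Function('H')(B) = Add(Pow(B, 2), -32) = Add(-32, Pow(B, 2)))
Mul(Add(113, Mul(-1, Function('q')(4))), Function('H')(D)) = Mul(Add(113, Mul(-1, 14)), Add(-32, Pow(3, 2))) = Mul(Add(113, -14), Add(-32, 9)) = Mul(99, -23) = -2277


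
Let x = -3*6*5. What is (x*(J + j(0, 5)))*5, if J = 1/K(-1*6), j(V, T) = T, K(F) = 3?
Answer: -2400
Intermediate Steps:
x = -90 (x = -18*5 = -1*90 = -90)
J = 1/3 ≈ 0.33333
(x*(J + j(0, 5)))*5 = -90*(1/3 + 5)*5 = -90*16/3*5 = -480*5 = -2400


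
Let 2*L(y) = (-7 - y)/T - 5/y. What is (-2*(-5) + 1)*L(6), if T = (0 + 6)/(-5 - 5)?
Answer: 1375/12 ≈ 114.58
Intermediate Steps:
T = -⅗ (T = 6/(-10) = 6*(-⅒) = -⅗ ≈ -0.60000)
L(y) = 35/6 - 5/(2*y) + 5*y/6 (L(y) = ((-7 - y)/(-⅗) - 5/y)/2 = ((-7 - y)*(-5/3) - 5/y)/2 = ((35/3 + 5*y/3) - 5/y)/2 = (35/3 - 5/y + 5*y/3)/2 = 35/6 - 5/(2*y) + 5*y/6)
(-2*(-5) + 1)*L(6) = (-2*(-5) + 1)*((⅚)*(-3 + 6*(7 + 6))/6) = (10 + 1)*((⅚)*(⅙)*(-3 + 6*13)) = 11*((⅚)*(⅙)*(-3 + 78)) = 11*((⅚)*(⅙)*75) = 11*(125/12) = 1375/12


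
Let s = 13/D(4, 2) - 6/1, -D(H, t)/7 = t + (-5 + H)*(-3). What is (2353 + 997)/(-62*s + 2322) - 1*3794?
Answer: -180338487/47548 ≈ -3792.8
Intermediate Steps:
D(H, t) = -105 - 7*t + 21*H (D(H, t) = -7*(t + (-5 + H)*(-3)) = -7*(t + (15 - 3*H)) = -7*(15 + t - 3*H) = -105 - 7*t + 21*H)
s = -223/35 (s = 13/(-105 - 7*2 + 21*4) - 6/1 = 13/(-105 - 14 + 84) - 6*1 = 13/(-35) - 6 = 13*(-1/35) - 6 = -13/35 - 6 = -223/35 ≈ -6.3714)
(2353 + 997)/(-62*s + 2322) - 1*3794 = (2353 + 997)/(-62*(-223/35) + 2322) - 1*3794 = 3350/(13826/35 + 2322) - 3794 = 3350/(95096/35) - 3794 = 3350*(35/95096) - 3794 = 58625/47548 - 3794 = -180338487/47548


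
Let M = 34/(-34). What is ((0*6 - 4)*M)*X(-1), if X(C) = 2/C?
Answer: -8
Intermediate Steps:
M = -1 (M = 34*(-1/34) = -1)
((0*6 - 4)*M)*X(-1) = ((0*6 - 4)*(-1))*(2/(-1)) = ((0 - 4)*(-1))*(2*(-1)) = -4*(-1)*(-2) = 4*(-2) = -8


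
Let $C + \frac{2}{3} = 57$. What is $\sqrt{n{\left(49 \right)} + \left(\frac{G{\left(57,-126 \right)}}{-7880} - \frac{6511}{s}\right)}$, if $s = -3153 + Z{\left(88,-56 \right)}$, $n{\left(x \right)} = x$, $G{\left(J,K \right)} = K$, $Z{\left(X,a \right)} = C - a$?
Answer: $\frac{\sqrt{4130096345093605}}{8985170} \approx 7.1524$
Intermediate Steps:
$C = \frac{169}{3}$ ($C = - \frac{2}{3} + 57 = \frac{169}{3} \approx 56.333$)
$Z{\left(X,a \right)} = \frac{169}{3} - a$
$s = - \frac{9122}{3}$ ($s = -3153 + \left(\frac{169}{3} - -56\right) = -3153 + \left(\frac{169}{3} + 56\right) = -3153 + \frac{337}{3} = - \frac{9122}{3} \approx -3040.7$)
$\sqrt{n{\left(49 \right)} + \left(\frac{G{\left(57,-126 \right)}}{-7880} - \frac{6511}{s}\right)} = \sqrt{49 - \left(- \frac{19533}{9122} - \frac{63}{3940}\right)} = \sqrt{49 - - \frac{38767353}{17970340}} = \sqrt{49 + \left(\frac{63}{3940} + \frac{19533}{9122}\right)} = \sqrt{49 + \frac{38767353}{17970340}} = \sqrt{\frac{919314013}{17970340}} = \frac{\sqrt{4130096345093605}}{8985170}$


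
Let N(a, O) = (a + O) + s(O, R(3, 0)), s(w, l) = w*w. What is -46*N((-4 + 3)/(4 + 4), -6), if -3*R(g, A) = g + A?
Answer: -5497/4 ≈ -1374.3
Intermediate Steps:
R(g, A) = -A/3 - g/3 (R(g, A) = -(g + A)/3 = -(A + g)/3 = -A/3 - g/3)
s(w, l) = w²
N(a, O) = O + a + O² (N(a, O) = (a + O) + O² = (O + a) + O² = O + a + O²)
-46*N((-4 + 3)/(4 + 4), -6) = -46*(-6 + (-4 + 3)/(4 + 4) + (-6)²) = -46*(-6 - 1/8 + 36) = -46*(-6 - 1*⅛ + 36) = -46*(-6 - ⅛ + 36) = -46*239/8 = -5497/4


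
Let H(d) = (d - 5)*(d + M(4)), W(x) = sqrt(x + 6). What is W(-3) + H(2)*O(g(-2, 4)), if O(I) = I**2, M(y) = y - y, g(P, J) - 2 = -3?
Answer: -6 + sqrt(3) ≈ -4.2680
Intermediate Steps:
g(P, J) = -1 (g(P, J) = 2 - 3 = -1)
M(y) = 0
W(x) = sqrt(6 + x)
H(d) = d*(-5 + d) (H(d) = (d - 5)*(d + 0) = (-5 + d)*d = d*(-5 + d))
W(-3) + H(2)*O(g(-2, 4)) = sqrt(6 - 3) + (2*(-5 + 2))*(-1)**2 = sqrt(3) + (2*(-3))*1 = sqrt(3) - 6*1 = sqrt(3) - 6 = -6 + sqrt(3)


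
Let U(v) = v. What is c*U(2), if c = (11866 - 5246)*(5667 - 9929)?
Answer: -56428880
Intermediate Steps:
c = -28214440 (c = 6620*(-4262) = -28214440)
c*U(2) = -28214440*2 = -56428880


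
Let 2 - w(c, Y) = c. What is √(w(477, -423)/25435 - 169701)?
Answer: I*√4391449820134/5087 ≈ 411.95*I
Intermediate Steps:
w(c, Y) = 2 - c
√(w(477, -423)/25435 - 169701) = √((2 - 1*477)/25435 - 169701) = √((2 - 477)*(1/25435) - 169701) = √(-475*1/25435 - 169701) = √(-95/5087 - 169701) = √(-863269082/5087) = I*√4391449820134/5087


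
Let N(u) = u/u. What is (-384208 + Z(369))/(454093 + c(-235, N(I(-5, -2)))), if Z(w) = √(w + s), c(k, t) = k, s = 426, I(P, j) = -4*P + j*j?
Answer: -192104/226929 + √795/453858 ≈ -0.84648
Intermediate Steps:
I(P, j) = j² - 4*P (I(P, j) = -4*P + j² = j² - 4*P)
N(u) = 1
Z(w) = √(426 + w) (Z(w) = √(w + 426) = √(426 + w))
(-384208 + Z(369))/(454093 + c(-235, N(I(-5, -2)))) = (-384208 + √(426 + 369))/(454093 - 235) = (-384208 + √795)/453858 = (-384208 + √795)*(1/453858) = -192104/226929 + √795/453858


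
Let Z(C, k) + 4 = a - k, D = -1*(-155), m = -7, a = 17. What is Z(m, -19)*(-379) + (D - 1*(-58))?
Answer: -11915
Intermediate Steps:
D = 155
Z(C, k) = 13 - k (Z(C, k) = -4 + (17 - k) = 13 - k)
Z(m, -19)*(-379) + (D - 1*(-58)) = (13 - 1*(-19))*(-379) + (155 - 1*(-58)) = (13 + 19)*(-379) + (155 + 58) = 32*(-379) + 213 = -12128 + 213 = -11915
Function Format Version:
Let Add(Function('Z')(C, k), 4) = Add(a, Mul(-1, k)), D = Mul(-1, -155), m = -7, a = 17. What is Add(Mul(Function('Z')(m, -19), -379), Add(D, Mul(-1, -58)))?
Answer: -11915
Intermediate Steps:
D = 155
Function('Z')(C, k) = Add(13, Mul(-1, k)) (Function('Z')(C, k) = Add(-4, Add(17, Mul(-1, k))) = Add(13, Mul(-1, k)))
Add(Mul(Function('Z')(m, -19), -379), Add(D, Mul(-1, -58))) = Add(Mul(Add(13, Mul(-1, -19)), -379), Add(155, Mul(-1, -58))) = Add(Mul(Add(13, 19), -379), Add(155, 58)) = Add(Mul(32, -379), 213) = Add(-12128, 213) = -11915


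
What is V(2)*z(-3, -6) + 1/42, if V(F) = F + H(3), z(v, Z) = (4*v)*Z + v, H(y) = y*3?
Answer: 31879/42 ≈ 759.02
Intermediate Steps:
H(y) = 3*y
z(v, Z) = v + 4*Z*v (z(v, Z) = 4*Z*v + v = v + 4*Z*v)
V(F) = 9 + F (V(F) = F + 3*3 = F + 9 = 9 + F)
V(2)*z(-3, -6) + 1/42 = (9 + 2)*(-3*(1 + 4*(-6))) + 1/42 = 11*(-3*(1 - 24)) + 1/42 = 11*(-3*(-23)) + 1/42 = 11*69 + 1/42 = 759 + 1/42 = 31879/42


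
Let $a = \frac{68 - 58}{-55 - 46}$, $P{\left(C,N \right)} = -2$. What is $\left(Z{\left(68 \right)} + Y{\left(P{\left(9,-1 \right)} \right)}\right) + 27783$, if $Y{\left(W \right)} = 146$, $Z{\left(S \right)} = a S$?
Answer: $\frac{2820149}{101} \approx 27922.0$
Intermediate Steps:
$a = - \frac{10}{101}$ ($a = \frac{10}{-101} = 10 \left(- \frac{1}{101}\right) = - \frac{10}{101} \approx -0.09901$)
$Z{\left(S \right)} = - \frac{10 S}{101}$
$\left(Z{\left(68 \right)} + Y{\left(P{\left(9,-1 \right)} \right)}\right) + 27783 = \left(\left(- \frac{10}{101}\right) 68 + 146\right) + 27783 = \left(- \frac{680}{101} + 146\right) + 27783 = \frac{14066}{101} + 27783 = \frac{2820149}{101}$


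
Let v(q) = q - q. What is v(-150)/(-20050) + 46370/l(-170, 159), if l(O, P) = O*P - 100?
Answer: -4637/2713 ≈ -1.7092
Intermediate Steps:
v(q) = 0
l(O, P) = -100 + O*P
v(-150)/(-20050) + 46370/l(-170, 159) = 0/(-20050) + 46370/(-100 - 170*159) = 0*(-1/20050) + 46370/(-100 - 27030) = 0 + 46370/(-27130) = 0 + 46370*(-1/27130) = 0 - 4637/2713 = -4637/2713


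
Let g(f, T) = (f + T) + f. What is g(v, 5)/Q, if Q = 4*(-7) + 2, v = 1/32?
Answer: -81/416 ≈ -0.19471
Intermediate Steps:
v = 1/32 ≈ 0.031250
g(f, T) = T + 2*f (g(f, T) = (T + f) + f = T + 2*f)
Q = -26 (Q = -28 + 2 = -26)
g(v, 5)/Q = (5 + 2*(1/32))/(-26) = (5 + 1/16)*(-1/26) = (81/16)*(-1/26) = -81/416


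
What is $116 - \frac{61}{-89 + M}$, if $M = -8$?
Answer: $\frac{11313}{97} \approx 116.63$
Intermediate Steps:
$116 - \frac{61}{-89 + M} = 116 - \frac{61}{-89 - 8} = 116 - \frac{61}{-97} = 116 - - \frac{61}{97} = 116 + \frac{61}{97} = \frac{11313}{97}$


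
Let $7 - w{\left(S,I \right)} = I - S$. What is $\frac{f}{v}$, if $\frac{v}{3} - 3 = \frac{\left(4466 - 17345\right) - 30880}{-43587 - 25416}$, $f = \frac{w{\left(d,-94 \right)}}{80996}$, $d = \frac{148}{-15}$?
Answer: $\frac{10480789}{101556024640} \approx 0.0001032$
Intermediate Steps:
$d = - \frac{148}{15}$ ($d = 148 \left(- \frac{1}{15}\right) = - \frac{148}{15} \approx -9.8667$)
$w{\left(S,I \right)} = 7 + S - I$ ($w{\left(S,I \right)} = 7 - \left(I - S\right) = 7 + S - I$)
$f = \frac{1367}{1214940}$ ($f = \frac{7 - \frac{148}{15} - -94}{80996} = \left(7 - \frac{148}{15} + 94\right) \frac{1}{80996} = \frac{1367}{15} \cdot \frac{1}{80996} = \frac{1367}{1214940} \approx 0.0011252$)
$v = \frac{250768}{23001}$ ($v = 9 + 3 \frac{\left(4466 - 17345\right) - 30880}{-43587 - 25416} = 9 + 3 \frac{\left(4466 - 17345\right) - 30880}{-69003} = 9 + 3 \left(-12879 - 30880\right) \left(- \frac{1}{69003}\right) = 9 + 3 \left(\left(-43759\right) \left(- \frac{1}{69003}\right)\right) = 9 + 3 \cdot \frac{43759}{69003} = 9 + \frac{43759}{23001} = \frac{250768}{23001} \approx 10.902$)
$\frac{f}{v} = \frac{1367}{1214940 \cdot \frac{250768}{23001}} = \frac{1367}{1214940} \cdot \frac{23001}{250768} = \frac{10480789}{101556024640}$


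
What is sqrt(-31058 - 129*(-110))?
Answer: 2*I*sqrt(4217) ≈ 129.88*I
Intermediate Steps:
sqrt(-31058 - 129*(-110)) = sqrt(-31058 + 14190) = sqrt(-16868) = 2*I*sqrt(4217)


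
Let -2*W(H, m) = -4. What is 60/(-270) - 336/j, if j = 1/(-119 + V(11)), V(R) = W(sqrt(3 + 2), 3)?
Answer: 353806/9 ≈ 39312.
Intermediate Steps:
W(H, m) = 2 (W(H, m) = -1/2*(-4) = 2)
V(R) = 2
j = -1/117 (j = 1/(-119 + 2) = 1/(-117) = -1/117 ≈ -0.0085470)
60/(-270) - 336/j = 60/(-270) - 336/(-1/117) = 60*(-1/270) - 336*(-117) = -2/9 + 39312 = 353806/9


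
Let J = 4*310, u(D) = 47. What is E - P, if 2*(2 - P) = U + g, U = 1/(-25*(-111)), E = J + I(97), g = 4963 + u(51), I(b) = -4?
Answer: 20751451/5550 ≈ 3739.0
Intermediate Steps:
J = 1240
g = 5010 (g = 4963 + 47 = 5010)
E = 1236 (E = 1240 - 4 = 1236)
U = 1/2775 ≈ 0.00036036
P = -13891651/5550 (P = 2 - (1/2775 + 5010)/2 = 2 - ½*13902751/2775 = 2 - 13902751/5550 = -13891651/5550 ≈ -2503.0)
E - P = 1236 - 1*(-13891651/5550) = 1236 + 13891651/5550 = 20751451/5550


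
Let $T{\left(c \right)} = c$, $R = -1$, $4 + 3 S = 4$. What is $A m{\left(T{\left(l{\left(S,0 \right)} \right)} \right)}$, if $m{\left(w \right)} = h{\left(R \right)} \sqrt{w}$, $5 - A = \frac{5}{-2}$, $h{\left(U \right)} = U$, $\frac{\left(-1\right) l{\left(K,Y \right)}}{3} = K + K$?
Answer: $0$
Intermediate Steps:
$S = 0$ ($S = - \frac{4}{3} + \frac{1}{3} \cdot 4 = - \frac{4}{3} + \frac{4}{3} = 0$)
$l{\left(K,Y \right)} = - 6 K$ ($l{\left(K,Y \right)} = - 3 \left(K + K\right) = - 3 \cdot 2 K = - 6 K$)
$A = \frac{15}{2}$ ($A = 5 - \frac{5}{-2} = 5 - 5 \left(- \frac{1}{2}\right) = 5 - - \frac{5}{2} = 5 + \frac{5}{2} = \frac{15}{2} \approx 7.5$)
$m{\left(w \right)} = - \sqrt{w}$
$A m{\left(T{\left(l{\left(S,0 \right)} \right)} \right)} = \frac{15 \left(- \sqrt{\left(-6\right) 0}\right)}{2} = \frac{15 \left(- \sqrt{0}\right)}{2} = \frac{15 \left(\left(-1\right) 0\right)}{2} = \frac{15}{2} \cdot 0 = 0$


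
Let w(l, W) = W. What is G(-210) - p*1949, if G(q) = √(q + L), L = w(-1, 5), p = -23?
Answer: 44827 + I*√205 ≈ 44827.0 + 14.318*I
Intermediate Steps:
L = 5
G(q) = √(5 + q) (G(q) = √(q + 5) = √(5 + q))
G(-210) - p*1949 = √(5 - 210) - (-23)*1949 = √(-205) - 1*(-44827) = I*√205 + 44827 = 44827 + I*√205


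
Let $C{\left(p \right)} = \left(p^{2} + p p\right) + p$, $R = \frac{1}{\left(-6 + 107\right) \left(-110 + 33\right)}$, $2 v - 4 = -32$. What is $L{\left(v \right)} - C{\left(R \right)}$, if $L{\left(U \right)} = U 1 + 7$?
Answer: $- \frac{423364328}{60481729} \approx -6.9999$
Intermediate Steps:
$v = -14$ ($v = 2 + \frac{1}{2} \left(-32\right) = 2 - 16 = -14$)
$R = - \frac{1}{7777}$ ($R = \frac{1}{101 \left(-77\right)} = \frac{1}{-7777} = - \frac{1}{7777} \approx -0.00012858$)
$C{\left(p \right)} = p + 2 p^{2}$ ($C{\left(p \right)} = \left(p^{2} + p^{2}\right) + p = 2 p^{2} + p = p + 2 p^{2}$)
$L{\left(U \right)} = 7 + U$ ($L{\left(U \right)} = U + 7 = 7 + U$)
$L{\left(v \right)} - C{\left(R \right)} = \left(7 - 14\right) - - \frac{1 + 2 \left(- \frac{1}{7777}\right)}{7777} = -7 - - \frac{1 - \frac{2}{7777}}{7777} = -7 - \left(- \frac{1}{7777}\right) \frac{7775}{7777} = -7 - - \frac{7775}{60481729} = -7 + \frac{7775}{60481729} = - \frac{423364328}{60481729}$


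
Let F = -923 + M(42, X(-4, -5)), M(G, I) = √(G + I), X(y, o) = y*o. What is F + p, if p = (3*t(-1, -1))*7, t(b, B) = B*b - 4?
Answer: -986 + √62 ≈ -978.13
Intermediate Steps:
X(y, o) = o*y
t(b, B) = -4 + B*b
p = -63 (p = (3*(-4 - 1*(-1)))*7 = (3*(-4 + 1))*7 = (3*(-3))*7 = -9*7 = -63)
F = -923 + √62 (F = -923 + √(42 - 5*(-4)) = -923 + √(42 + 20) = -923 + √62 ≈ -915.13)
F + p = (-923 + √62) - 63 = -986 + √62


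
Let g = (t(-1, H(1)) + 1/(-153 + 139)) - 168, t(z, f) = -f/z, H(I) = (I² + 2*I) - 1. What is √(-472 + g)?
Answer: I*√125062/14 ≈ 25.26*I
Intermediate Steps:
H(I) = -1 + I² + 2*I
t(z, f) = -f/z
g = -2325/14 (g = (-1*(-1 + 1² + 2*1)/(-1) + 1/(-153 + 139)) - 168 = (-1*(-1 + 1 + 2)*(-1) + 1/(-14)) - 168 = (-1*2*(-1) - 1/14) - 168 = (2 - 1/14) - 168 = 27/14 - 168 = -2325/14 ≈ -166.07)
√(-472 + g) = √(-472 - 2325/14) = √(-8933/14) = I*√125062/14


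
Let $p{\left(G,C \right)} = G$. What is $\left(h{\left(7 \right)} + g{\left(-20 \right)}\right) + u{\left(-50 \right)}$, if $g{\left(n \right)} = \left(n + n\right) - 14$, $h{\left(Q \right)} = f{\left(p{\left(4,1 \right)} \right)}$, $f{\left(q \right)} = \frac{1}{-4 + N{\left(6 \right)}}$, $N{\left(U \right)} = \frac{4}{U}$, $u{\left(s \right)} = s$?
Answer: $- \frac{1043}{10} \approx -104.3$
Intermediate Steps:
$f{\left(q \right)} = - \frac{3}{10}$ ($f{\left(q \right)} = \frac{1}{-4 + \frac{4}{6}} = \frac{1}{-4 + 4 \cdot \frac{1}{6}} = \frac{1}{-4 + \frac{2}{3}} = \frac{1}{- \frac{10}{3}} = - \frac{3}{10}$)
$h{\left(Q \right)} = - \frac{3}{10}$
$g{\left(n \right)} = -14 + 2 n$ ($g{\left(n \right)} = 2 n - 14 = -14 + 2 n$)
$\left(h{\left(7 \right)} + g{\left(-20 \right)}\right) + u{\left(-50 \right)} = \left(- \frac{3}{10} + \left(-14 + 2 \left(-20\right)\right)\right) - 50 = \left(- \frac{3}{10} - 54\right) - 50 = - \frac{543}{10} - 50 = - \frac{1043}{10}$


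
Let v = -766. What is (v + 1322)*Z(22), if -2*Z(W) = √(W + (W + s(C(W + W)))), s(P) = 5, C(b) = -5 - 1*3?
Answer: -1946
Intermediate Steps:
C(b) = -8 (C(b) = -5 - 3 = -8)
Z(W) = -√(5 + 2*W)/2 (Z(W) = -√(W + (W + 5))/2 = -√(W + (5 + W))/2 = -√(5 + 2*W)/2)
(v + 1322)*Z(22) = (-766 + 1322)*(-√(5 + 2*22)/2) = 556*(-√(5 + 44)/2) = 556*(-√49/2) = 556*(-½*7) = 556*(-7/2) = -1946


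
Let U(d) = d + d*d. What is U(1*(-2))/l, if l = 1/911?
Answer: 1822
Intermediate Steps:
U(d) = d + d**2
l = 1/911 ≈ 0.0010977
U(1*(-2))/l = ((1*(-2))*(1 + 1*(-2)))/(1/911) = -2*(1 - 2)*911 = -2*(-1)*911 = 2*911 = 1822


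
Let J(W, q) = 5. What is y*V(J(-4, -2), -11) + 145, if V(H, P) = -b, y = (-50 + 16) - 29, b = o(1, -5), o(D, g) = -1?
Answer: 82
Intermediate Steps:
b = -1
y = -63 (y = -34 - 29 = -63)
V(H, P) = 1 (V(H, P) = -1*(-1) = 1)
y*V(J(-4, -2), -11) + 145 = -63*1 + 145 = -63 + 145 = 82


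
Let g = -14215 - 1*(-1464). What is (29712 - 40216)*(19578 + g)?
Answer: -71710808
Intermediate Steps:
g = -12751 (g = -14215 + 1464 = -12751)
(29712 - 40216)*(19578 + g) = (29712 - 40216)*(19578 - 12751) = -10504*6827 = -71710808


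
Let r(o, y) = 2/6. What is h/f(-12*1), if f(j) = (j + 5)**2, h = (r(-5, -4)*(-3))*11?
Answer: -11/49 ≈ -0.22449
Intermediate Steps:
r(o, y) = 1/3 (r(o, y) = 2*(1/6) = 1/3)
h = -11 (h = ((1/3)*(-3))*11 = -1*11 = -11)
f(j) = (5 + j)**2
h/f(-12*1) = -11/(5 - 12*1)**2 = -11/(5 - 12)**2 = -11/((-7)**2) = -11/49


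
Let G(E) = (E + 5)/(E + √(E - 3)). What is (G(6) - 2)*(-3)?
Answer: √3 ≈ 1.7320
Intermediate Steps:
G(E) = (5 + E)/(E + √(-3 + E))
(G(6) - 2)*(-3) = ((5 + 6)/(6 + √(-3 + 6)) - 2)*(-3) = (11/(6 + √3) - 2)*(-3) = (-2 + 11/(6 + √3))*(-3) = 6 - 33/(6 + √3)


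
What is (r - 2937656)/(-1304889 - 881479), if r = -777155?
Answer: 3714811/2186368 ≈ 1.6991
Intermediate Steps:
(r - 2937656)/(-1304889 - 881479) = (-777155 - 2937656)/(-1304889 - 881479) = -3714811/(-2186368) = -3714811*(-1/2186368) = 3714811/2186368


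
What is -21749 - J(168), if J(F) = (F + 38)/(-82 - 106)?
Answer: -2044303/94 ≈ -21748.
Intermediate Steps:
J(F) = -19/94 - F/188 (J(F) = (38 + F)/(-188) = (38 + F)*(-1/188) = -19/94 - F/188)
-21749 - J(168) = -21749 - (-19/94 - 1/188*168) = -21749 - (-19/94 - 42/47) = -21749 - 1*(-103/94) = -21749 + 103/94 = -2044303/94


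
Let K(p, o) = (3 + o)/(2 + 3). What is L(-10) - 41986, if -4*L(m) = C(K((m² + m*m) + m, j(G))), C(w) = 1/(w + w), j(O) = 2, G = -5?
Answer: -335889/8 ≈ -41986.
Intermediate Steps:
K(p, o) = ⅗ + o/5 (K(p, o) = (3 + o)/5 = (3 + o)*(⅕) = ⅗ + o/5)
C(w) = 1/(2*w)
L(m) = -⅛ (L(m) = -1/(8*(⅗ + (⅕)*2)) = -1/(8*(⅗ + ⅖)) = -1/(8*1) = -1/8 = -¼*½ = -⅛)
L(-10) - 41986 = -⅛ - 41986 = -335889/8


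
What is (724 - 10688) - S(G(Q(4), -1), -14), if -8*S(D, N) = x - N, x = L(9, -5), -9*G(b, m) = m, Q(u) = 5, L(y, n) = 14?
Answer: -19921/2 ≈ -9960.5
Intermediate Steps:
G(b, m) = -m/9
x = 14
S(D, N) = -7/4 + N/8 (S(D, N) = -(14 - N)/8 = -7/4 + N/8)
(724 - 10688) - S(G(Q(4), -1), -14) = (724 - 10688) - (-7/4 + (1/8)*(-14)) = -9964 - (-7/4 - 7/4) = -9964 - 1*(-7/2) = -9964 + 7/2 = -19921/2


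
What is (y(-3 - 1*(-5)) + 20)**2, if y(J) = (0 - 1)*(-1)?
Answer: 441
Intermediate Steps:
y(J) = 1 (y(J) = -1*(-1) = 1)
(y(-3 - 1*(-5)) + 20)**2 = (1 + 20)**2 = 21**2 = 441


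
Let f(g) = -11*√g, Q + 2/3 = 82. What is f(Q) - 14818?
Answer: -14818 - 22*√183/3 ≈ -14917.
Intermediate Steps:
Q = 244/3 (Q = -⅔ + 82 = 244/3 ≈ 81.333)
f(Q) - 14818 = -22*√183/3 - 14818 = -14818 - 22*√183/3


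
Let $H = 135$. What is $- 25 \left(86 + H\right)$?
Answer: $-5525$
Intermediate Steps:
$- 25 \left(86 + H\right) = - 25 \left(86 + 135\right) = \left(-25\right) 221 = -5525$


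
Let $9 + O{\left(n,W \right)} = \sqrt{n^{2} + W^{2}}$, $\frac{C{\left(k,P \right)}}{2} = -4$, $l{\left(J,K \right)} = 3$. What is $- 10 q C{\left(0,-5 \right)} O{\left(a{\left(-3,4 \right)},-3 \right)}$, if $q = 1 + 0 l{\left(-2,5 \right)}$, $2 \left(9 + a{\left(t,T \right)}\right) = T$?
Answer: $-720 + 80 \sqrt{58} \approx -110.74$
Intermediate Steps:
$C{\left(k,P \right)} = -8$ ($C{\left(k,P \right)} = 2 \left(-4\right) = -8$)
$a{\left(t,T \right)} = -9 + \frac{T}{2}$
$O{\left(n,W \right)} = -9 + \sqrt{W^{2} + n^{2}}$ ($O{\left(n,W \right)} = -9 + \sqrt{n^{2} + W^{2}} = -9 + \sqrt{W^{2} + n^{2}}$)
$q = 1$ ($q = 1 + 0 \cdot 3 = 1 + 0 = 1$)
$- 10 q C{\left(0,-5 \right)} O{\left(a{\left(-3,4 \right)},-3 \right)} = - 10 \cdot 1 \left(-8\right) \left(-9 + \sqrt{\left(-3\right)^{2} + \left(-9 + \frac{1}{2} \cdot 4\right)^{2}}\right) = - 10 \left(- 8 \left(-9 + \sqrt{9 + \left(-9 + 2\right)^{2}}\right)\right) = - 10 \left(- 8 \left(-9 + \sqrt{9 + \left(-7\right)^{2}}\right)\right) = - 10 \left(- 8 \left(-9 + \sqrt{9 + 49}\right)\right) = - 10 \left(- 8 \left(-9 + \sqrt{58}\right)\right) = - 10 \left(72 - 8 \sqrt{58}\right) = -720 + 80 \sqrt{58}$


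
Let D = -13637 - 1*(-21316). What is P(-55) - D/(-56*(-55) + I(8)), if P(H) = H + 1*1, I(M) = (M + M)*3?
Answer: -176591/3128 ≈ -56.455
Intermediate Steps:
I(M) = 6*M (I(M) = (2*M)*3 = 6*M)
D = 7679 (D = -13637 + 21316 = 7679)
P(H) = 1 + H (P(H) = H + 1 = 1 + H)
P(-55) - D/(-56*(-55) + I(8)) = (1 - 55) - 7679/(-56*(-55) + 6*8) = -54 - 7679/(3080 + 48) = -54 - 7679/3128 = -176591/3128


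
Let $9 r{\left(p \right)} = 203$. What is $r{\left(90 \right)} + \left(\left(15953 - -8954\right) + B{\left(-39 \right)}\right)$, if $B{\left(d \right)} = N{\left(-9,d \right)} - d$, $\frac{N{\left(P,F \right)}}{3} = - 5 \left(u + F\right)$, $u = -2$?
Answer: $\frac{230252}{9} \approx 25584.0$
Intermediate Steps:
$r{\left(p \right)} = \frac{203}{9}$ ($r{\left(p \right)} = \frac{1}{9} \cdot 203 = \frac{203}{9}$)
$N{\left(P,F \right)} = 30 - 15 F$ ($N{\left(P,F \right)} = 3 \left(- 5 \left(-2 + F\right)\right) = 3 \left(10 - 5 F\right) = 30 - 15 F$)
$B{\left(d \right)} = 30 - 16 d$ ($B{\left(d \right)} = \left(30 - 15 d\right) - d = 30 - 16 d$)
$r{\left(90 \right)} + \left(\left(15953 - -8954\right) + B{\left(-39 \right)}\right) = \frac{203}{9} + \left(\left(15953 - -8954\right) + \left(30 - -624\right)\right) = \frac{203}{9} + \left(\left(15953 + 8954\right) + \left(30 + 624\right)\right) = \frac{203}{9} + \left(24907 + 654\right) = \frac{203}{9} + 25561 = \frac{230252}{9}$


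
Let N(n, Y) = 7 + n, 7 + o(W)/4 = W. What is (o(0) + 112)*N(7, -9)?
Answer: 1176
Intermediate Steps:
o(W) = -28 + 4*W
(o(0) + 112)*N(7, -9) = ((-28 + 4*0) + 112)*(7 + 7) = ((-28 + 0) + 112)*14 = (-28 + 112)*14 = 84*14 = 1176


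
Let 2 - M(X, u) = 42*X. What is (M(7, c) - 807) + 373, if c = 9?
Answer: -726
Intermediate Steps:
M(X, u) = 2 - 42*X
(M(7, c) - 807) + 373 = ((2 - 42*7) - 807) + 373 = ((2 - 294) - 807) + 373 = (-292 - 807) + 373 = -1099 + 373 = -726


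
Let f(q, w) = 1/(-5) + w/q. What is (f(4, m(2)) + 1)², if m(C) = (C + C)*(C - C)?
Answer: 16/25 ≈ 0.64000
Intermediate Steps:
m(C) = 0 (m(C) = (2*C)*0 = 0)
f(q, w) = -⅕ + w/q (f(q, w) = 1*(-⅕) + w/q = -⅕ + w/q)
(f(4, m(2)) + 1)² = ((0 - ⅕*4)/4 + 1)² = ((0 - ⅘)/4 + 1)² = ((¼)*(-⅘) + 1)² = (-⅕ + 1)² = (⅘)² = 16/25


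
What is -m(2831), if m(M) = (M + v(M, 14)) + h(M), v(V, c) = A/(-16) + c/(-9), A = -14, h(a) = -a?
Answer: 49/72 ≈ 0.68056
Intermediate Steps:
v(V, c) = 7/8 - c/9 (v(V, c) = -14/(-16) + c/(-9) = -14*(-1/16) + c*(-1/9) = 7/8 - c/9)
m(M) = -49/72 (m(M) = (M + (7/8 - 1/9*14)) - M = (M + (7/8 - 14/9)) - M = (M - 49/72) - M = (-49/72 + M) - M = -49/72)
-m(2831) = -1*(-49/72) = 49/72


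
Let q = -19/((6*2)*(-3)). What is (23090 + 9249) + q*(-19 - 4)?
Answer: 1163767/36 ≈ 32327.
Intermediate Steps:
q = 19/36 (q = -19/(12*(-3)) = -19/(-36) = -19*(-1/36) = 19/36 ≈ 0.52778)
(23090 + 9249) + q*(-19 - 4) = (23090 + 9249) + 19*(-19 - 4)/36 = 32339 + (19/36)*(-23) = 32339 - 437/36 = 1163767/36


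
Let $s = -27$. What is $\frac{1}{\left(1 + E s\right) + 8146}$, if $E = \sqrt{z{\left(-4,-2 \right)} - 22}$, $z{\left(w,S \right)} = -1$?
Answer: $\frac{8147}{66390376} + \frac{27 i \sqrt{23}}{66390376} \approx 0.00012271 + 1.9504 \cdot 10^{-6} i$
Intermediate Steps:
$E = i \sqrt{23}$ ($E = \sqrt{-1 - 22} = \sqrt{-23} = i \sqrt{23} \approx 4.7958 i$)
$\frac{1}{\left(1 + E s\right) + 8146} = \frac{1}{\left(1 + i \sqrt{23} \left(-27\right)\right) + 8146} = \frac{1}{\left(1 - 27 i \sqrt{23}\right) + 8146} = \frac{1}{8147 - 27 i \sqrt{23}}$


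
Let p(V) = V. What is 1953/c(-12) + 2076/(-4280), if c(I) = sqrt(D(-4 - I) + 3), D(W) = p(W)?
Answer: -519/1070 + 1953*sqrt(11)/11 ≈ 588.37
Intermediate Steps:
D(W) = W
c(I) = sqrt(-1 - I) (c(I) = sqrt((-4 - I) + 3) = sqrt(-1 - I))
1953/c(-12) + 2076/(-4280) = 1953/(sqrt(-1 - 1*(-12))) + 2076/(-4280) = 1953/(sqrt(-1 + 12)) + 2076*(-1/4280) = 1953/(sqrt(11)) - 519/1070 = 1953*(sqrt(11)/11) - 519/1070 = 1953*sqrt(11)/11 - 519/1070 = -519/1070 + 1953*sqrt(11)/11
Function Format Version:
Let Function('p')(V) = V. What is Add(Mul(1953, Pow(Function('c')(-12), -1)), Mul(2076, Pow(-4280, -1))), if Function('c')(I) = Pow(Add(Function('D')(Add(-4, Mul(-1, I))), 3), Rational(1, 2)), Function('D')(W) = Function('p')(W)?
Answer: Add(Rational(-519, 1070), Mul(Rational(1953, 11), Pow(11, Rational(1, 2)))) ≈ 588.37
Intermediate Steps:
Function('D')(W) = W
Function('c')(I) = Pow(Add(-1, Mul(-1, I)), Rational(1, 2)) (Function('c')(I) = Pow(Add(Add(-4, Mul(-1, I)), 3), Rational(1, 2)) = Pow(Add(-1, Mul(-1, I)), Rational(1, 2)))
Add(Mul(1953, Pow(Function('c')(-12), -1)), Mul(2076, Pow(-4280, -1))) = Add(Mul(1953, Pow(Pow(Add(-1, Mul(-1, -12)), Rational(1, 2)), -1)), Mul(2076, Pow(-4280, -1))) = Add(Mul(1953, Pow(Pow(Add(-1, 12), Rational(1, 2)), -1)), Mul(2076, Rational(-1, 4280))) = Add(Mul(1953, Pow(Pow(11, Rational(1, 2)), -1)), Rational(-519, 1070)) = Add(Mul(1953, Mul(Rational(1, 11), Pow(11, Rational(1, 2)))), Rational(-519, 1070)) = Add(Mul(Rational(1953, 11), Pow(11, Rational(1, 2))), Rational(-519, 1070)) = Add(Rational(-519, 1070), Mul(Rational(1953, 11), Pow(11, Rational(1, 2))))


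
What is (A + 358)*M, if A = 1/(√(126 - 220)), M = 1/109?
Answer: 358/109 - I*√94/10246 ≈ 3.2844 - 0.00094626*I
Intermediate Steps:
M = 1/109 ≈ 0.0091743
A = -I*√94/94 (A = 1/(√(-94)) = 1/(I*√94) = -I*√94/94 ≈ -0.10314*I)
(A + 358)*M = (-I*√94/94 + 358)*(1/109) = (358 - I*√94/94)*(1/109) = 358/109 - I*√94/10246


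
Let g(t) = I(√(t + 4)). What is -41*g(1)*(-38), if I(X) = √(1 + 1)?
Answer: 1558*√2 ≈ 2203.3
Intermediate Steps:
I(X) = √2
g(t) = √2
-41*g(1)*(-38) = -41*√2*(-38) = 1558*√2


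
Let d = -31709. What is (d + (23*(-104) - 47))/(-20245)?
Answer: 34148/20245 ≈ 1.6867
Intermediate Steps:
(d + (23*(-104) - 47))/(-20245) = (-31709 + (23*(-104) - 47))/(-20245) = (-31709 + (-2392 - 47))*(-1/20245) = (-31709 - 2439)*(-1/20245) = -34148*(-1/20245) = 34148/20245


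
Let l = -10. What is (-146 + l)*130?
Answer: -20280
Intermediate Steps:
(-146 + l)*130 = (-146 - 10)*130 = -156*130 = -20280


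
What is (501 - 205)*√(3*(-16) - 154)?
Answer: 296*I*√202 ≈ 4207.0*I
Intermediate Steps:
(501 - 205)*√(3*(-16) - 154) = 296*√(-48 - 154) = 296*√(-202) = 296*(I*√202) = 296*I*√202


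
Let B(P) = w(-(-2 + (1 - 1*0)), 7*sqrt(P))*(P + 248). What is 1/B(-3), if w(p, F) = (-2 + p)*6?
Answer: -1/1470 ≈ -0.00068027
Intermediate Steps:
w(p, F) = -12 + 6*p
B(P) = -1488 - 6*P (B(P) = (-12 + 6*(-(-2 + (1 - 1*0))))*(P + 248) = (-12 + 6*(-(-2 + (1 + 0))))*(248 + P) = (-12 + 6*(-(-2 + 1)))*(248 + P) = (-12 + 6*(-1*(-1)))*(248 + P) = (-12 + 6*1)*(248 + P) = (-12 + 6)*(248 + P) = -6*(248 + P) = -1488 - 6*P)
1/B(-3) = 1/(-1488 - 6*(-3)) = 1/(-1488 + 18) = 1/(-1470) = -1/1470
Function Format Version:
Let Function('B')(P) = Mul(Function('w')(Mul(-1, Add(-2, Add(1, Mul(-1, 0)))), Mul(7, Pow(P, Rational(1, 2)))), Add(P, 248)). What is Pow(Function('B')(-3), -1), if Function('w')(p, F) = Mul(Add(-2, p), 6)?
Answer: Rational(-1, 1470) ≈ -0.00068027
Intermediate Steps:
Function('w')(p, F) = Add(-12, Mul(6, p))
Function('B')(P) = Add(-1488, Mul(-6, P)) (Function('B')(P) = Mul(Add(-12, Mul(6, Mul(-1, Add(-2, Add(1, Mul(-1, 0)))))), Add(P, 248)) = Mul(Add(-12, Mul(6, Mul(-1, Add(-2, Add(1, 0))))), Add(248, P)) = Mul(Add(-12, Mul(6, Mul(-1, Add(-2, 1)))), Add(248, P)) = Mul(Add(-12, Mul(6, Mul(-1, -1))), Add(248, P)) = Mul(Add(-12, Mul(6, 1)), Add(248, P)) = Mul(Add(-12, 6), Add(248, P)) = Mul(-6, Add(248, P)) = Add(-1488, Mul(-6, P)))
Pow(Function('B')(-3), -1) = Pow(Add(-1488, Mul(-6, -3)), -1) = Pow(Add(-1488, 18), -1) = Pow(-1470, -1) = Rational(-1, 1470)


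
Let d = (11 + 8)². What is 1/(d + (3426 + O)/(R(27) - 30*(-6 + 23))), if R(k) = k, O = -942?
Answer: 7/2491 ≈ 0.0028101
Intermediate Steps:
d = 361 (d = 19² = 361)
1/(d + (3426 + O)/(R(27) - 30*(-6 + 23))) = 1/(361 + (3426 - 942)/(27 - 30*(-6 + 23))) = 1/(361 + 2484/(27 - 30*17)) = 1/(361 + 2484/(27 - 510)) = 1/(361 + 2484/(-483)) = 1/(361 + 2484*(-1/483)) = 1/(361 - 36/7) = 1/(2491/7) = 7/2491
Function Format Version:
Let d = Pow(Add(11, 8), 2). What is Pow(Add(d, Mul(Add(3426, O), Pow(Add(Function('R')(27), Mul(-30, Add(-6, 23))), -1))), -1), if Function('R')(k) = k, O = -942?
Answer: Rational(7, 2491) ≈ 0.0028101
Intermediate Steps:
d = 361 (d = Pow(19, 2) = 361)
Pow(Add(d, Mul(Add(3426, O), Pow(Add(Function('R')(27), Mul(-30, Add(-6, 23))), -1))), -1) = Pow(Add(361, Mul(Add(3426, -942), Pow(Add(27, Mul(-30, Add(-6, 23))), -1))), -1) = Pow(Add(361, Mul(2484, Pow(Add(27, Mul(-30, 17)), -1))), -1) = Pow(Add(361, Mul(2484, Pow(Add(27, -510), -1))), -1) = Pow(Add(361, Mul(2484, Pow(-483, -1))), -1) = Pow(Add(361, Mul(2484, Rational(-1, 483))), -1) = Pow(Add(361, Rational(-36, 7)), -1) = Pow(Rational(2491, 7), -1) = Rational(7, 2491)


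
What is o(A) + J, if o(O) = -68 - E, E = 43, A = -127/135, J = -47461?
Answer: -47572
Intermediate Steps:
A = -127/135 (A = -127*1/135 = -127/135 ≈ -0.94074)
o(O) = -111 (o(O) = -68 - 1*43 = -68 - 43 = -111)
o(A) + J = -111 - 47461 = -47572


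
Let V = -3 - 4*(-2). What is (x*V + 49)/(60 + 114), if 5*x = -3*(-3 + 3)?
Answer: 49/174 ≈ 0.28161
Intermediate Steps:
x = 0 (x = (-3*(-3 + 3))/5 = (-3*0)/5 = (⅕)*0 = 0)
V = 5 (V = -3 - 1*(-8) = -3 + 8 = 5)
(x*V + 49)/(60 + 114) = (0*5 + 49)/(60 + 114) = (0 + 49)/174 = (1/174)*49 = 49/174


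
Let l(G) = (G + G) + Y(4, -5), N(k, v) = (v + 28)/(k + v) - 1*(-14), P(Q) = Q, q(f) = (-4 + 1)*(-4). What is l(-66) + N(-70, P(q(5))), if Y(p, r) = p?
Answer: -3326/29 ≈ -114.69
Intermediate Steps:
q(f) = 12 (q(f) = -3*(-4) = 12)
N(k, v) = 14 + (28 + v)/(k + v) (N(k, v) = (28 + v)/(k + v) + 14 = 14 + (28 + v)/(k + v))
l(G) = 4 + 2*G (l(G) = (G + G) + 4 = 2*G + 4 = 4 + 2*G)
l(-66) + N(-70, P(q(5))) = (4 + 2*(-66)) + (28 + 14*(-70) + 15*12)/(-70 + 12) = (4 - 132) + (28 - 980 + 180)/(-58) = -128 - 1/58*(-772) = -128 + 386/29 = -3326/29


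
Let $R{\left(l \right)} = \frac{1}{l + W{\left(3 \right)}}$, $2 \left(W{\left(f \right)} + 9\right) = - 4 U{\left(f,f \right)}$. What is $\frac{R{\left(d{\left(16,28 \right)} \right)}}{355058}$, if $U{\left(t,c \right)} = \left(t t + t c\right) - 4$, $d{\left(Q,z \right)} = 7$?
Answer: $- \frac{1}{10651740} \approx -9.3881 \cdot 10^{-8}$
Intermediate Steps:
$U{\left(t,c \right)} = -4 + t^{2} + c t$ ($U{\left(t,c \right)} = \left(t^{2} + c t\right) - 4 = -4 + t^{2} + c t$)
$W{\left(f \right)} = -1 - 4 f^{2}$ ($W{\left(f \right)} = -9 + \frac{\left(-4\right) \left(-4 + f^{2} + f f\right)}{2} = -9 + \frac{\left(-4\right) \left(-4 + f^{2} + f^{2}\right)}{2} = -9 + \frac{\left(-4\right) \left(-4 + 2 f^{2}\right)}{2} = -9 + \frac{16 - 8 f^{2}}{2} = -9 - \left(-8 + 4 f^{2}\right) = -1 - 4 f^{2}$)
$R{\left(l \right)} = \frac{1}{-37 + l}$ ($R{\left(l \right)} = \frac{1}{l - \left(1 + 4 \cdot 3^{2}\right)} = \frac{1}{l - 37} = \frac{1}{-37 + l}$)
$\frac{R{\left(d{\left(16,28 \right)} \right)}}{355058} = \frac{1}{\left(-37 + 7\right) 355058} = \frac{1}{-30} \cdot \frac{1}{355058} = \left(- \frac{1}{30}\right) \frac{1}{355058} = - \frac{1}{10651740}$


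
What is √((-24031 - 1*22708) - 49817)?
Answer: 2*I*√24139 ≈ 310.73*I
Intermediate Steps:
√((-24031 - 1*22708) - 49817) = √((-24031 - 22708) - 49817) = √(-46739 - 49817) = √(-96556) = 2*I*√24139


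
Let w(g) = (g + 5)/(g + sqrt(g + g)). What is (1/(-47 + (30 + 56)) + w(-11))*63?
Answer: 399/13 + 378*I*sqrt(22)/143 ≈ 30.692 + 12.398*I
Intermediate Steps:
w(g) = (5 + g)/(g + sqrt(2)*sqrt(g)) (w(g) = (5 + g)/(g + sqrt(2*g)) = (5 + g)/(g + sqrt(2)*sqrt(g)))
(1/(-47 + (30 + 56)) + w(-11))*63 = (1/(-47 + (30 + 56)) + (5 - 11)/(-11 + sqrt(2)*sqrt(-11)))*63 = (1/(-47 + 86) - 6/(-11 + sqrt(2)*(I*sqrt(11))))*63 = (1/39 - 6/(-11 + I*sqrt(22)))*63 = 21/13 - 378/(-11 + I*sqrt(22))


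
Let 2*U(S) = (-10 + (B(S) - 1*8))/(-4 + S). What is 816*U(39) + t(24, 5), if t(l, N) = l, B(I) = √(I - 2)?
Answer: -6504/35 + 408*√37/35 ≈ -114.92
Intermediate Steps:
B(I) = √(-2 + I)
U(S) = (-18 + √(-2 + S))/(2*(-4 + S)) (U(S) = ((-10 + (√(-2 + S) - 1*8))/(-4 + S))/2 = ((-10 + (√(-2 + S) - 8))/(-4 + S))/2 = ((-10 + (-8 + √(-2 + S)))/(-4 + S))/2 = ((-18 + √(-2 + S))/(-4 + S))/2 = (-18 + √(-2 + S))/(2*(-4 + S)))
816*U(39) + t(24, 5) = 816*((-18 + √(-2 + 39))/(2*(-4 + 39))) + 24 = 816*((½)*(-18 + √37)/35) + 24 = 816*((½)*(1/35)*(-18 + √37)) + 24 = 816*(-9/35 + √37/70) + 24 = (-7344/35 + 408*√37/35) + 24 = -6504/35 + 408*√37/35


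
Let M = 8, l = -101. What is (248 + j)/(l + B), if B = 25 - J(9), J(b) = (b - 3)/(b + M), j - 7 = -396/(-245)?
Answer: -1068807/318010 ≈ -3.3609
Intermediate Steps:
j = 2111/245 (j = 7 - 396/(-245) = 7 - 396*(-1/245) = 7 + 396/245 = 2111/245 ≈ 8.6163)
J(b) = (-3 + b)/(8 + b) (J(b) = (b - 3)/(b + 8) = (-3 + b)/(8 + b))
B = 419/17 (B = 25 - (-3 + 9)/(8 + 9) = 25 - 6/17 = 419/17 ≈ 24.647)
(248 + j)/(l + B) = (248 + 2111/245)/(-101 + 419/17) = 62871/(245*(-1298/17)) = (62871/245)*(-17/1298) = -1068807/318010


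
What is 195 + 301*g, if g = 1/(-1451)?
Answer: 282644/1451 ≈ 194.79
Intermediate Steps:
g = -1/1451 ≈ -0.00068918
195 + 301*g = 195 + 301*(-1/1451) = 195 - 301/1451 = 282644/1451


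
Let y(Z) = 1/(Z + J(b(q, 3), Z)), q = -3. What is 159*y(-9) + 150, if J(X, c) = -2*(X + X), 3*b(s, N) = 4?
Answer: 5973/43 ≈ 138.91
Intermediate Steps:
b(s, N) = 4/3 (b(s, N) = (⅓)*4 = 4/3)
J(X, c) = -4*X
y(Z) = 1/(-16/3 + Z) (y(Z) = 1/(Z - 4*4/3) = 1/(Z - 16/3) = 1/(-16/3 + Z))
159*y(-9) + 150 = 159*(3/(-16 + 3*(-9))) + 150 = 159*(3/(-16 - 27)) + 150 = 159*(3/(-43)) + 150 = 159*(3*(-1/43)) + 150 = 159*(-3/43) + 150 = -477/43 + 150 = 5973/43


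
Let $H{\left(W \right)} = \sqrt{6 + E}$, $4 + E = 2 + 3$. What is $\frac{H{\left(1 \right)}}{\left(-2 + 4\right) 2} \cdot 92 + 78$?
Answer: $78 + 23 \sqrt{7} \approx 138.85$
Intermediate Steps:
$E = 1$ ($E = -4 + \left(2 + 3\right) = -4 + 5 = 1$)
$H{\left(W \right)} = \sqrt{7}$ ($H{\left(W \right)} = \sqrt{6 + 1} = \sqrt{7}$)
$\frac{H{\left(1 \right)}}{\left(-2 + 4\right) 2} \cdot 92 + 78 = \frac{\sqrt{7}}{\left(-2 + 4\right) 2} \cdot 92 + 78 = \frac{\sqrt{7}}{2 \cdot 2} \cdot 92 + 78 = \frac{\sqrt{7}}{4} \cdot 92 + 78 = 23 \sqrt{7} + 78 = 78 + 23 \sqrt{7}$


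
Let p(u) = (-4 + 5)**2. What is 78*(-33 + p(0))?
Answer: -2496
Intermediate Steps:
p(u) = 1 (p(u) = 1**2 = 1)
78*(-33 + p(0)) = 78*(-33 + 1) = 78*(-32) = -2496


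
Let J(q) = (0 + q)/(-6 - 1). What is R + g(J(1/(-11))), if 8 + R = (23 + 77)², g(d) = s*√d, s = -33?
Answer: 9992 - 3*√77/7 ≈ 9988.2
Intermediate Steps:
J(q) = -q/7 (J(q) = q/(-7) = q*(-⅐) = -q/7)
g(d) = -33*√d
R = 9992 (R = -8 + (23 + 77)² = -8 + 100² = -8 + 10000 = 9992)
R + g(J(1/(-11))) = 9992 - 33*√7*√(-1/(-11))/7 = 9992 - 33*√77/77 = 9992 - 3*√77/7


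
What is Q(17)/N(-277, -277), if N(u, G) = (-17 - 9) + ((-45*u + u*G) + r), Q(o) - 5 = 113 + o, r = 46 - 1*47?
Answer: 135/89167 ≈ 0.0015140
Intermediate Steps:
r = -1 (r = 46 - 47 = -1)
Q(o) = 118 + o (Q(o) = 5 + (113 + o) = 118 + o)
N(u, G) = -27 - 45*u + G*u (N(u, G) = (-17 - 9) + ((-45*u + u*G) - 1) = -26 + ((-45*u + G*u) - 1) = -26 + (-1 - 45*u + G*u) = -27 - 45*u + G*u)
Q(17)/N(-277, -277) = (118 + 17)/(-27 - 45*(-277) - 277*(-277)) = 135/(-27 + 12465 + 76729) = 135/89167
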